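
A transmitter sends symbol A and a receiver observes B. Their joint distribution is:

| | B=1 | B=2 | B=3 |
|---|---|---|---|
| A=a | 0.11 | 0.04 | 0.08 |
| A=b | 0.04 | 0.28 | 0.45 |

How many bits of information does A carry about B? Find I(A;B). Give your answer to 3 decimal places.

0.154 bits

Marginals: p(A) = (0.2300, 0.7700), p(B) = (0.1500, 0.3200, 0.5300).
I(A;B) = Σ p(x,y)·log₂[p(x,y)/(p(x)p(y))].
  (a,1): 0.11·log₂(3.1884) = 0.1840
  (a,2): 0.04·log₂(0.5435) = -0.0352
  (a,3): 0.08·log₂(0.6563) = -0.0486
  (b,1): 0.04·log₂(0.3463) = -0.0612
  (b,2): 0.28·log₂(1.1364) = 0.0516
  (b,3): 0.45·log₂(1.1027) = 0.0635
Sum = 0.154 bits.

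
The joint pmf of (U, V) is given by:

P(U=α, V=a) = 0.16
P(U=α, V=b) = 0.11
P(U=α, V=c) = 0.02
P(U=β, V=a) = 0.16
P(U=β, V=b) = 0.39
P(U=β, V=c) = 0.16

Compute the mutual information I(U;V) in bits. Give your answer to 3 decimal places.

Marginals: p(U) = (0.2900, 0.7100), p(V) = (0.3200, 0.5000, 0.1800).
I(U;V) = H(U) + H(V) − H(U,V).
H(U) = 0.8687, H(V) = 1.4713, H(U,V) = 2.2620.
I(U;V) = 0.8687 + 1.4713 − 2.2620 = 0.078 bits.

0.078 bits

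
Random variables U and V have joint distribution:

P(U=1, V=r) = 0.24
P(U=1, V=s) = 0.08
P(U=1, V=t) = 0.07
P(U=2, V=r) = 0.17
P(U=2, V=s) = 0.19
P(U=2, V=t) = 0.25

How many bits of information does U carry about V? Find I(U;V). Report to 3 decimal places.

0.084 bits

Marginals: p(U) = (0.3900, 0.6100), p(V) = (0.4100, 0.2700, 0.3200).
I(U;V) = H(U) + H(V) − H(U,V).
H(U) = 0.9648, H(V) = 1.5634, H(U,V) = 2.4440.
I(U;V) = 0.9648 + 1.5634 − 2.4440 = 0.084 bits.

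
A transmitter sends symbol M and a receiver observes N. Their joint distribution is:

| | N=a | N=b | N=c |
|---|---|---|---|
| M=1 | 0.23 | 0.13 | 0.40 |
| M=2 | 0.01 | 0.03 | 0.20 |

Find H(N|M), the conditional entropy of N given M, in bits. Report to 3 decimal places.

Chain rule: H(N|M) = H(M,N) − H(M).
Marginals: p(M) = (0.7600, 0.2400), p(N) = (0.2400, 0.1600, 0.6000).
H(M,N) = 2.0817 bits; H(M) = 0.7950 bits.
H(N|M) = 2.0817 − 0.7950 = 1.287 bits.

1.287 bits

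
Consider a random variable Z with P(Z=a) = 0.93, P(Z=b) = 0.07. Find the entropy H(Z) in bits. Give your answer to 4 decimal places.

0.3659 bits

H(Z) = −Σ p·log₂ p.
  −(0.93)·log₂(0.93) = 0.09737
  −(0.07)·log₂(0.07) = 0.26856
Sum: 0.09737 + 0.26856 = 0.3659 bits.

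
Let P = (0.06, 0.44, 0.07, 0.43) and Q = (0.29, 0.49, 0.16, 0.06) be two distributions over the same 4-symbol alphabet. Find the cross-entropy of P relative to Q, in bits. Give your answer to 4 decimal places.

2.4904 bits

H(P,Q) = −Σ p·log₂ q.
  −0.06·log₂(0.29) = 0.10715
  −0.44·log₂(0.49) = 0.45282
  −0.07·log₂(0.16) = 0.18507
  −0.43·log₂(0.06) = 1.74532
H(P,Q) = 2.4904 bits.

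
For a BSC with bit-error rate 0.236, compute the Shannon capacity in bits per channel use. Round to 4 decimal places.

Binary symmetric channel: C = 1 − h₂(ε) where h₂ is the binary entropy function.
h₂(0.236) = −0.236·log₂0.236 − 0.764·log₂0.764 = 0.7883.
C = 1 − 0.7883 = 0.2117 bits per channel use.

0.2117 bits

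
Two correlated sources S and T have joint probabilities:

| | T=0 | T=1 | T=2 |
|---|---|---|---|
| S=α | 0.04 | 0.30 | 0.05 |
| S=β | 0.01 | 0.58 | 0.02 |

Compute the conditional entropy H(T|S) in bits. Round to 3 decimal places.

Marginals: p(S) = (0.3900, 0.6100), p(T) = (0.0500, 0.8800, 0.0700).
H(T|S) = Σ p(S) · H(T|S=·).
  S=α: p=0.3900, H(T|S=α) = 1.0081
  S=β: p=0.6100, H(T|S=β) = 0.3281
Weighted sum = 0.593 bits.

0.593 bits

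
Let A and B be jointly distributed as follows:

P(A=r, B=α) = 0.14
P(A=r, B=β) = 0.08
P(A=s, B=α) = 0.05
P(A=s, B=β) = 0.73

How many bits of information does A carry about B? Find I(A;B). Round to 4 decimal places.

Marginals: p(A) = (0.2200, 0.7800), p(B) = (0.1900, 0.8100).
I(A;B) = H(A) + H(B) − H(A,B).
H(A) = 0.7602, H(B) = 0.7015, H(A,B) = 1.2362.
I(A;B) = 0.7602 + 0.7015 − 1.2362 = 0.2255 bits.

0.2255 bits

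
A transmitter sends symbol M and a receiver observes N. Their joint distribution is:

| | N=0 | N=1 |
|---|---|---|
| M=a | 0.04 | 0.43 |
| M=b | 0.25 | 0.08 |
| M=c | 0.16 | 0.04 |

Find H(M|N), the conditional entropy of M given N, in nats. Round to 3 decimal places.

Marginals: p(M) = (0.4700, 0.3300, 0.2000), p(N) = (0.4500, 0.5500).
H(M|N) = Σ p(N) · H(M|N=·).
  N=0: p=0.4500, H(M|N=0) = 0.9094
  N=1: p=0.5500, H(M|N=1) = 0.6635
Weighted sum = 0.774 nats.

0.774 nats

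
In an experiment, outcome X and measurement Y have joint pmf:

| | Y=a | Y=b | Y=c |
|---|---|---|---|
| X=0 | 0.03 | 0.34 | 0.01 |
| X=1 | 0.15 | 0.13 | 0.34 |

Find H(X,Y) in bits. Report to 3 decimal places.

2.070 bits

H(X,Y) = −Σ p(x,y)·log₂ p(x,y) over all 6 cells.
  cell (0,a): −0.03·log₂0.03 = 0.1518
  cell (0,b): −0.34·log₂0.34 = 0.5292
  cell (0,c): −0.01·log₂0.01 = 0.0664
  cell (1,a): −0.15·log₂0.15 = 0.4105
  cell (1,b): −0.13·log₂0.13 = 0.3826
  cell (1,c): −0.34·log₂0.34 = 0.5292
Sum = 2.070 bits.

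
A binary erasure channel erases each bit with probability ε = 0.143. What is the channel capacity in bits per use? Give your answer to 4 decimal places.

Binary erasure channel: capacity C = 1 − ε.
C = 1 − 0.143 = 0.8570 bits per channel use.

0.8570 bits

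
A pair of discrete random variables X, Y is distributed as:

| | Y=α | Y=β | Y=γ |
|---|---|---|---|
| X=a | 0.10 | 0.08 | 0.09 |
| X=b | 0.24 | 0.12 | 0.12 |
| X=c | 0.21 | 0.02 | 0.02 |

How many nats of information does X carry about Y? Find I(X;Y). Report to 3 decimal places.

Marginals: p(X) = (0.2700, 0.4800, 0.2500), p(Y) = (0.5500, 0.2200, 0.2300).
I(X;Y) = Σ p(x,y)·ln[p(x,y)/(p(x)p(y))].
  (a,α): 0.10·ln(0.6734) = -0.0395
  (a,β): 0.08·ln(1.3468) = 0.0238
  (a,γ): 0.09·ln(1.4493) = 0.0334
  (b,α): 0.24·ln(0.9091) = -0.0229
  (b,β): 0.12·ln(1.1364) = 0.0153
  (b,γ): 0.12·ln(1.0870) = 0.0100
  (c,α): 0.21·ln(1.5273) = 0.0889
  (c,β): 0.02·ln(0.3636) = -0.0202
  (c,γ): 0.02·ln(0.3478) = -0.0211
Sum = 0.068 nats.

0.068 nats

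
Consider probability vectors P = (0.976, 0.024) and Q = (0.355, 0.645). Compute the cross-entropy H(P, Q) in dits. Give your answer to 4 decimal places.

0.4435 dits

H(P,Q) = −Σ p·log₁₀ q.
  −0.976·log₁₀(0.355) = 0.43898
  −0.024·log₁₀(0.645) = 0.00457
H(P,Q) = 0.4435 dits.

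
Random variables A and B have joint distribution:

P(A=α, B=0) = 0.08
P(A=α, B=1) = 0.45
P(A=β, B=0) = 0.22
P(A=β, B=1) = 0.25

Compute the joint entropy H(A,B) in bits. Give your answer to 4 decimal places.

1.7905 bits

H(A,B) = −Σ p(x,y)·log₂ p(x,y) over all 4 cells.
  cell (α,0): −0.08·log₂0.08 = 0.29151
  cell (α,1): −0.45·log₂0.45 = 0.51840
  cell (β,0): −0.22·log₂0.22 = 0.48057
  cell (β,1): −0.25·log₂0.25 = 0.50000
Sum = 1.7905 bits.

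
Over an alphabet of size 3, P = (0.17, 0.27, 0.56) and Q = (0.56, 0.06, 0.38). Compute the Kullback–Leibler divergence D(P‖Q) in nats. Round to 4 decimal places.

0.4206 nats

D(P‖Q) = Σ p·ln(p/q).
  0.17·ln(0.17/0.56) = -0.20266
  0.27·ln(0.27/0.06) = 0.40610
  0.56·ln(0.56/0.38) = 0.21715
D(P‖Q) = 0.4206 nats.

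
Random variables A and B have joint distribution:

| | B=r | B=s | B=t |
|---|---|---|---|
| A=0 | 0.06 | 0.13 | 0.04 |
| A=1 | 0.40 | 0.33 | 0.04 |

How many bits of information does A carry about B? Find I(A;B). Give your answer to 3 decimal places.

Marginals: p(A) = (0.2300, 0.7700), p(B) = (0.4600, 0.4600, 0.0800).
I(A;B) = Σ p(x,y)·log₂[p(x,y)/(p(x)p(y))].
  (0,r): 0.06·log₂(0.5671) = -0.0491
  (0,s): 0.13·log₂(1.2287) = 0.0386
  (0,t): 0.04·log₂(2.1739) = 0.0448
  (1,r): 0.40·log₂(1.1293) = 0.0702
  (1,s): 0.33·log₂(0.9317) = -0.0337
  (1,t): 0.04·log₂(0.6494) = -0.0249
Sum = 0.046 bits.

0.046 bits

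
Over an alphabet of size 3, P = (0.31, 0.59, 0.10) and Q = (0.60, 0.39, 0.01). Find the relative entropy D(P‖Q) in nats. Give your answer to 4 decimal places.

D(P‖Q) = Σ p·ln(p/q).
  0.31·ln(0.31/0.60) = -0.20471
  0.59·ln(0.59/0.39) = 0.24425
  0.10·ln(0.10/0.01) = 0.23026
D(P‖Q) = 0.2698 nats.

0.2698 nats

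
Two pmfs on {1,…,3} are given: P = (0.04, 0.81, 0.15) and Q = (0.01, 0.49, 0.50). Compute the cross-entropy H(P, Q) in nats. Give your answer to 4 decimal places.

H(P,Q) = −Σ p·ln q.
  −0.04·ln(0.01) = 0.18421
  −0.81·ln(0.49) = 0.57781
  −0.15·ln(0.50) = 0.10397
H(P,Q) = 0.8660 nats.

0.8660 nats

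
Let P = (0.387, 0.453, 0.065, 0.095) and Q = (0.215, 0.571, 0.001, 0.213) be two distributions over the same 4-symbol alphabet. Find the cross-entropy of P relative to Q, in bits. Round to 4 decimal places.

H(P,Q) = −Σ p·log₂ q.
  −0.387·log₂(0.215) = 0.85821
  −0.453·log₂(0.571) = 0.36622
  −0.065·log₂(0.001) = 0.64778
  −0.095·log₂(0.213) = 0.21195
H(P,Q) = 2.0842 bits.

2.0842 bits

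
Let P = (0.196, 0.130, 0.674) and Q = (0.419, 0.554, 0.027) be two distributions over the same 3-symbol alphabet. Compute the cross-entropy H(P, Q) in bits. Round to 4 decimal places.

3.8689 bits

H(P,Q) = −Σ p·log₂ q.
  −0.196·log₂(0.419) = 0.24598
  −0.130·log₂(0.554) = 0.11077
  −0.674·log₂(0.027) = 3.51214
H(P,Q) = 3.8689 bits.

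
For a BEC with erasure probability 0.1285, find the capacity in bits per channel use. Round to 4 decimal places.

Binary erasure channel: capacity C = 1 − ε.
C = 1 − 0.1285 = 0.8715 bits per channel use.

0.8715 bits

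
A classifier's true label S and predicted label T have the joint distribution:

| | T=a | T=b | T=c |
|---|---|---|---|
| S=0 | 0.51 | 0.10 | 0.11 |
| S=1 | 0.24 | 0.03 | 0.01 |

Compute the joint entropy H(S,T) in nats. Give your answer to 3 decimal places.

H(S,T) = −Σ p(x,y)·ln p(x,y) over all 6 cells.
  cell (0,a): −0.51·ln0.51 = 0.3434
  cell (0,b): −0.10·ln0.10 = 0.2303
  cell (0,c): −0.11·ln0.11 = 0.2428
  cell (1,a): −0.24·ln0.24 = 0.3425
  cell (1,b): −0.03·ln0.03 = 0.1052
  cell (1,c): −0.01·ln0.01 = 0.0461
Sum = 1.310 nats.

1.310 nats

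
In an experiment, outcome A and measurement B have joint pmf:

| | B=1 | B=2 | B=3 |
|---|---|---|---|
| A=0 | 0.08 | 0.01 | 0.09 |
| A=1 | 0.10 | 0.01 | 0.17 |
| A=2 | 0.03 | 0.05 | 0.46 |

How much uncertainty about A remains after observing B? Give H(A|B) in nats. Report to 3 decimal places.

Marginals: p(A) = (0.1800, 0.2800, 0.5400), p(B) = (0.2100, 0.0700, 0.7200).
H(A|B) = Σ p(B) · H(A|B=·).
  B=1: p=0.2100, H(A|B=1) = 0.9989
  B=2: p=0.0700, H(A|B=2) = 0.7963
  B=3: p=0.7200, H(A|B=3) = 0.8870
Weighted sum = 0.904 nats.

0.904 nats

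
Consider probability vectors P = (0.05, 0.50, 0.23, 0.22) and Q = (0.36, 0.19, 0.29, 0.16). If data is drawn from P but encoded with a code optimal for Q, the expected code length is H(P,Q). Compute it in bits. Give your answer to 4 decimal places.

2.2641 bits

H(P,Q) = −Σ p·log₂ q.
  −0.05·log₂(0.36) = 0.07370
  −0.50·log₂(0.19) = 1.19796
  −0.23·log₂(0.29) = 0.41075
  −0.22·log₂(0.16) = 0.58165
H(P,Q) = 2.2641 bits.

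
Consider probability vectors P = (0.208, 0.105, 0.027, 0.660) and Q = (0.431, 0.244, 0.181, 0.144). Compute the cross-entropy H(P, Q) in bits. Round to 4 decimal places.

H(P,Q) = −Σ p·log₂ q.
  −0.208·log₂(0.431) = 0.25256
  −0.105·log₂(0.244) = 0.21368
  −0.027·log₂(0.181) = 0.06658
  −0.660·log₂(0.144) = 1.84527
H(P,Q) = 2.3781 bits.

2.3781 bits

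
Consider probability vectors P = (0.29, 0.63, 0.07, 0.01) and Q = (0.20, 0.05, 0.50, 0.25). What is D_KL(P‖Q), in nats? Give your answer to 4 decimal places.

D(P‖Q) = Σ p·ln(p/q).
  0.29·ln(0.29/0.20) = 0.10775
  0.63·ln(0.63/0.05) = 1.59623
  0.07·ln(0.07/0.50) = -0.13763
  0.01·ln(0.01/0.25) = -0.03219
D(P‖Q) = 1.5342 nats.

1.5342 nats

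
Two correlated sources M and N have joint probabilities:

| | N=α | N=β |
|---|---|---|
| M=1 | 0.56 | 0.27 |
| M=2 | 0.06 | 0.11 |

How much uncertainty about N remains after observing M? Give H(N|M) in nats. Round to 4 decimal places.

Chain rule: H(N|M) = H(M,N) − H(M).
Marginals: p(M) = (0.8300, 0.1700), p(N) = (0.6200, 0.3800).
H(M,N) = 1.0898 nats; H(M) = 0.4559 nats.
H(N|M) = 1.0898 − 0.4559 = 0.6339 nats.

0.6339 nats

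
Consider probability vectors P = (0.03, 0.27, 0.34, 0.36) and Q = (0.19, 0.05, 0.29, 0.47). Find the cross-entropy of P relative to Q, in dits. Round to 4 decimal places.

H(P,Q) = −Σ p·log₁₀ q.
  −0.03·log₁₀(0.19) = 0.02164
  −0.27·log₁₀(0.05) = 0.35128
  −0.34·log₁₀(0.29) = 0.18278
  −0.36·log₁₀(0.47) = 0.11804
H(P,Q) = 0.6737 dits.

0.6737 dits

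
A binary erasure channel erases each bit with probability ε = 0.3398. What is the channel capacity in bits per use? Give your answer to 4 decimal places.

0.6602 bits

Binary erasure channel: capacity C = 1 − ε.
C = 1 − 0.3398 = 0.6602 bits per channel use.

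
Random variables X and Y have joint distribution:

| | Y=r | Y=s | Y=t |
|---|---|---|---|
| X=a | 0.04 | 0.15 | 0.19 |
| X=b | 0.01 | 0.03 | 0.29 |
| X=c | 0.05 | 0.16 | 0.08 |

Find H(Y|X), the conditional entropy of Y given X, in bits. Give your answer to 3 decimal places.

1.142 bits

Marginals: p(X) = (0.3800, 0.3300, 0.2900), p(Y) = (0.1000, 0.3400, 0.5600).
H(Y|X) = Σ p(X) · H(Y|X=·).
  X=a: p=0.3800, H(Y|X=a) = 1.3712
  X=b: p=0.3300, H(Y|X=b) = 0.6312
  X=c: p=0.2900, H(Y|X=c) = 1.4232
Weighted sum = 1.142 bits.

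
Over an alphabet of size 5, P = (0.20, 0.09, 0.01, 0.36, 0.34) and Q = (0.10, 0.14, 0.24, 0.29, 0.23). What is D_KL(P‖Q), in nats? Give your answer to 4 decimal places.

0.2778 nats

D(P‖Q) = Σ p·ln(p/q).
  0.20·ln(0.20/0.10) = 0.13863
  0.09·ln(0.09/0.14) = -0.03976
  0.01·ln(0.01/0.24) = -0.03178
  0.36·ln(0.36/0.29) = 0.07784
  0.34·ln(0.34/0.23) = 0.13289
D(P‖Q) = 0.2778 nats.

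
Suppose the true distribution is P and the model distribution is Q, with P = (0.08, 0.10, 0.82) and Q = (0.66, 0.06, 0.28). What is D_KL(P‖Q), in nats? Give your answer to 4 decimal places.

D(P‖Q) = Σ p·ln(p/q).
  0.08·ln(0.08/0.66) = -0.16882
  0.10·ln(0.10/0.06) = 0.05108
  0.82·ln(0.82/0.28) = 0.88110
D(P‖Q) = 0.7634 nats.

0.7634 nats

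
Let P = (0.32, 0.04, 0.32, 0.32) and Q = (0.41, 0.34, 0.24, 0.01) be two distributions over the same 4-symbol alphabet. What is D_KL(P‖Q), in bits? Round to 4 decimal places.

1.4949 bits

D(P‖Q) = Σ p·log₂(p/q).
  0.32·log₂(0.32/0.41) = -0.11442
  0.04·log₂(0.04/0.34) = -0.12350
  0.32·log₂(0.32/0.24) = 0.13281
  0.32·log₂(0.32/0.01) = 1.60000
D(P‖Q) = 1.4949 bits.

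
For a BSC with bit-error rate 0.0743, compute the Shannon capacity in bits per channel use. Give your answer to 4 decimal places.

0.6182 bits

Binary symmetric channel: C = 1 − h₂(ε) where h₂ is the binary entropy function.
h₂(0.0743) = −0.0743·log₂0.0743 − 0.9257·log₂0.9257 = 0.3818.
C = 1 − 0.3818 = 0.6182 bits per channel use.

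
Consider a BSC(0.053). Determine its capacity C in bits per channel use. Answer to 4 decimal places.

Binary symmetric channel: C = 1 − h₂(ε) where h₂ is the binary entropy function.
h₂(0.053) = −0.053·log₂0.053 − 0.947·log₂0.947 = 0.2990.
C = 1 − 0.2990 = 0.7010 bits per channel use.

0.7010 bits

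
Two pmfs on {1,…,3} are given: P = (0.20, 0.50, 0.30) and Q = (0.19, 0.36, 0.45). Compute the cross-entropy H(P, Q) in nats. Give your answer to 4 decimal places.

1.0825 nats

H(P,Q) = −Σ p·ln q.
  −0.20·ln(0.19) = 0.33215
  −0.50·ln(0.36) = 0.51083
  −0.30·ln(0.45) = 0.23955
H(P,Q) = 1.0825 nats.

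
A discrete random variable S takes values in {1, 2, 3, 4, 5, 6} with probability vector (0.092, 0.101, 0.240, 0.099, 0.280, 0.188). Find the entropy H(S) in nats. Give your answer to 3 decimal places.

H(S) = −Σ p·ln p.
  −(0.092)·ln(0.092) = 0.2195
  −(0.101)·ln(0.101) = 0.2316
  −(0.240)·ln(0.240) = 0.3425
  −(0.099)·ln(0.099) = 0.2290
  −(0.280)·ln(0.280) = 0.3564
  −(0.188)·ln(0.188) = 0.3142
Sum: 0.2195 + 0.2316 + 0.3425 + 0.2290 + 0.3564 + 0.3142 = 1.693 nats.

1.693 nats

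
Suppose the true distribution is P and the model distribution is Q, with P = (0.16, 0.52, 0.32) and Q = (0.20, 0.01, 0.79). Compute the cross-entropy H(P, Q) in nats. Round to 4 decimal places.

2.7276 nats

H(P,Q) = −Σ p·ln q.
  −0.16·ln(0.20) = 0.25751
  −0.52·ln(0.01) = 2.39469
  −0.32·ln(0.79) = 0.07543
H(P,Q) = 2.7276 nats.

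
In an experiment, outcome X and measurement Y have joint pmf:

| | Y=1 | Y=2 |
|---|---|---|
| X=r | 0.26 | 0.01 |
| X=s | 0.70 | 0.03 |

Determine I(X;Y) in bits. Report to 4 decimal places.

0.0001 bits

Marginals: p(X) = (0.2700, 0.7300), p(Y) = (0.9600, 0.0400).
I(X;Y) = H(X) + H(Y) − H(X,Y).
H(X) = 0.8415, H(Y) = 0.2423, H(X,Y) = 1.0837.
I(X;Y) = 0.8415 + 0.2423 − 1.0837 = 0.0001 bits.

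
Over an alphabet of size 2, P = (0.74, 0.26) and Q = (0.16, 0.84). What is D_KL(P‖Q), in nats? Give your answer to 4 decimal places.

D(P‖Q) = Σ p·ln(p/q).
  0.74·ln(0.74/0.16) = 1.13329
  0.26·ln(0.26/0.84) = -0.30491
D(P‖Q) = 0.8284 nats.

0.8284 nats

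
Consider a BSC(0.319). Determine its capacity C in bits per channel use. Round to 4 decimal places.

Binary symmetric channel: C = 1 − h₂(ε) where h₂ is the binary entropy function.
h₂(0.319) = −0.319·log₂0.319 − 0.681·log₂0.681 = 0.9033.
C = 1 − 0.9033 = 0.0967 bits per channel use.

0.0967 bits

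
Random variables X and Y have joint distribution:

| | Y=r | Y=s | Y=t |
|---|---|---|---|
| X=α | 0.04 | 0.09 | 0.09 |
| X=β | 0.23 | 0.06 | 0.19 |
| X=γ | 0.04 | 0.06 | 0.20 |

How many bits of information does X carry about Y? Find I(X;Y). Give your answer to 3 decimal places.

0.124 bits

Marginals: p(X) = (0.2200, 0.4800, 0.3000), p(Y) = (0.3100, 0.2100, 0.4800).
I(X;Y) = H(X) + H(Y) − H(X,Y).
H(X) = 1.5099, H(Y) = 1.5049, H(X,Y) = 2.8912.
I(X;Y) = 1.5099 + 1.5049 − 2.8912 = 0.124 bits.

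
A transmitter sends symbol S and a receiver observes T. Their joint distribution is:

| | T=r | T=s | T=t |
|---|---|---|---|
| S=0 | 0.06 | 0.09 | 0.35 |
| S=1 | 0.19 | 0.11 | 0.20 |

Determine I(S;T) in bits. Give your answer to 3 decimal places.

0.083 bits

Marginals: p(S) = (0.5000, 0.5000), p(T) = (0.2500, 0.2000, 0.5500).
I(S;T) = H(S) + H(T) − H(S,T).
H(S) = 1.0000, H(T) = 1.4388, H(S,T) = 2.3562.
I(S;T) = 1.0000 + 1.4388 − 2.3562 = 0.083 bits.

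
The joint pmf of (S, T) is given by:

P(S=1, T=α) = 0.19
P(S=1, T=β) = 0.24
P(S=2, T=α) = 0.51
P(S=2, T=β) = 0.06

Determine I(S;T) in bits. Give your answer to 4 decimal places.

0.1788 bits

Marginals: p(S) = (0.4300, 0.5700), p(T) = (0.7000, 0.3000).
I(S;T) = Σ p(x,y)·log₂[p(x,y)/(p(x)p(y))].
  (1,α): 0.19·log₂(0.6312) = -0.12612
  (1,β): 0.24·log₂(1.8605) = 0.21496
  (2,α): 0.51·log₂(1.2782) = 0.18060
  (2,β): 0.06·log₂(0.3509) = -0.09066
Sum = 0.1788 bits.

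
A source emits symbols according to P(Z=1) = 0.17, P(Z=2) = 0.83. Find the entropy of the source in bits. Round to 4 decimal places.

0.6577 bits

H(Z) = −Σ p·log₂ p.
  −(0.17)·log₂(0.17) = 0.43459
  −(0.83)·log₂(0.83) = 0.22312
Sum: 0.43459 + 0.22312 = 0.6577 bits.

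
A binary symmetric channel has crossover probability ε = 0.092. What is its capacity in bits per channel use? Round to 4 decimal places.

0.5569 bits

Binary symmetric channel: C = 1 − h₂(ε) where h₂ is the binary entropy function.
h₂(0.092) = −0.092·log₂0.092 − 0.908·log₂0.908 = 0.4431.
C = 1 − 0.4431 = 0.5569 bits per channel use.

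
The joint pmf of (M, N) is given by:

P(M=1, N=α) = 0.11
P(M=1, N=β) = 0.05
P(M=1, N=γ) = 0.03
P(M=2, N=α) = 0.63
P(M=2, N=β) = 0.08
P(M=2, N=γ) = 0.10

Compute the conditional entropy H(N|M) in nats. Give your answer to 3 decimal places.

0.735 nats

Chain rule: H(N|M) = H(M,N) − H(M).
Marginals: p(M) = (0.1900, 0.8100), p(N) = (0.7400, 0.1300, 0.1300).
H(M,N) = 1.2212 nats; H(M) = 0.4862 nats.
H(N|M) = 1.2212 − 0.4862 = 0.735 nats.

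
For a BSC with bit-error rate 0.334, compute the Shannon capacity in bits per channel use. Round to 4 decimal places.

0.0810 bits

Binary symmetric channel: C = 1 − h₂(ε) where h₂ is the binary entropy function.
h₂(0.334) = −0.334·log₂0.334 − 0.666·log₂0.666 = 0.9190.
C = 1 − 0.9190 = 0.0810 bits per channel use.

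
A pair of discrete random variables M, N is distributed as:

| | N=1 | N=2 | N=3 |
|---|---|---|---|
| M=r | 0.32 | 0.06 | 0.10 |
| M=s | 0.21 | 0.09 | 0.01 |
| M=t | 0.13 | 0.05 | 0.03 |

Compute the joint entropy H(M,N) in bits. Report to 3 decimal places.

H(M,N) = −Σ p(x,y)·log₂ p(x,y) over all 9 cells.
  cell (r,1): −0.32·log₂0.32 = 0.5260
  cell (r,2): −0.06·log₂0.06 = 0.2435
  cell (r,3): −0.10·log₂0.10 = 0.3322
  cell (s,1): −0.21·log₂0.21 = 0.4728
  cell (s,2): −0.09·log₂0.09 = 0.3127
  cell (s,3): −0.01·log₂0.01 = 0.0664
  cell (t,1): −0.13·log₂0.13 = 0.3826
  cell (t,2): −0.05·log₂0.05 = 0.2161
  cell (t,3): −0.03·log₂0.03 = 0.1518
Sum = 2.704 bits.

2.704 bits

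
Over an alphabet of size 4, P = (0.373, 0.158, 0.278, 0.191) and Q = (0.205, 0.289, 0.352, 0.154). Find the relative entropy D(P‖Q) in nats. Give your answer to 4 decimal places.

D(P‖Q) = Σ p·ln(p/q).
  0.373·ln(0.373/0.205) = 0.22327
  0.158·ln(0.158/0.289) = -0.09541
  0.278·ln(0.278/0.352) = -0.06561
  0.191·ln(0.191/0.154) = 0.04113
D(P‖Q) = 0.1034 nats.

0.1034 nats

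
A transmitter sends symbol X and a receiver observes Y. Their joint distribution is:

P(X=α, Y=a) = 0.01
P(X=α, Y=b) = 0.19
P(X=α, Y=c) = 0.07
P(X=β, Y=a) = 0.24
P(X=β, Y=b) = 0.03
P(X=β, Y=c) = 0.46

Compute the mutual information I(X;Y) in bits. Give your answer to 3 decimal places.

Marginals: p(X) = (0.2700, 0.7300), p(Y) = (0.2500, 0.2200, 0.5300).
I(X;Y) = Σ p(x,y)·log₂[p(x,y)/(p(x)p(y))].
  (α,a): 0.01·log₂(0.1481) = -0.0275
  (α,b): 0.19·log₂(3.1987) = 0.3187
  (α,c): 0.07·log₂(0.4892) = -0.0722
  (β,a): 0.24·log₂(1.3151) = 0.0948
  (β,b): 0.03·log₂(0.1868) = -0.0726
  (β,c): 0.46·log₂(1.1889) = 0.1148
Sum = 0.356 bits.

0.356 bits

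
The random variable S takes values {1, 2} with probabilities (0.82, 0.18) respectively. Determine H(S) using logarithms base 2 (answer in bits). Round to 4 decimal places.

H(S) = −Σ p·log₂ p.
  −(0.82)·log₂(0.82) = 0.23477
  −(0.18)·log₂(0.18) = 0.44531
Sum: 0.23477 + 0.44531 = 0.6801 bits.

0.6801 bits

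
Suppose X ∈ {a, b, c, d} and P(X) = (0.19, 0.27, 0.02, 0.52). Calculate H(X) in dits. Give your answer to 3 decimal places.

H(X) = −Σ p·log₁₀ p.
  −(0.19)·log₁₀(0.19) = 0.1370
  −(0.27)·log₁₀(0.27) = 0.1535
  −(0.02)·log₁₀(0.02) = 0.0340
  −(0.52)·log₁₀(0.52) = 0.1477
Sum: 0.1370 + 0.1535 + 0.0340 + 0.1477 = 0.472 dits.

0.472 dits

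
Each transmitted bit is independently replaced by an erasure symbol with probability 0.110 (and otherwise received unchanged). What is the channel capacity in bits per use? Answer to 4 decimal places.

0.8900 bits

Binary erasure channel: capacity C = 1 − ε.
C = 1 − 0.110 = 0.8900 bits per channel use.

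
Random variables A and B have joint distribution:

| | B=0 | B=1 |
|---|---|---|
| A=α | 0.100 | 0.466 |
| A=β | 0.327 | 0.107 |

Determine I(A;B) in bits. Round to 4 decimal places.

Marginals: p(A) = (0.5660, 0.4340), p(B) = (0.4270, 0.5730).
I(A;B) = Σ p(x,y)·log₂[p(x,y)/(p(x)p(y))].
  (α,0): 0.100·log₂(0.4138) = -0.12731
  (α,1): 0.466·log₂(1.4369) = 0.24368
  (β,0): 0.327·log₂(1.7645) = 0.26791
  (β,1): 0.107·log₂(0.4303) = -0.13019
Sum = 0.2541 bits.

0.2541 bits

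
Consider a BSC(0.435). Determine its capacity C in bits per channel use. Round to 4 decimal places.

Binary symmetric channel: C = 1 − h₂(ε) where h₂ is the binary entropy function.
h₂(0.435) = −0.435·log₂0.435 − 0.565·log₂0.565 = 0.9878.
C = 1 − 0.9878 = 0.0122 bits per channel use.

0.0122 bits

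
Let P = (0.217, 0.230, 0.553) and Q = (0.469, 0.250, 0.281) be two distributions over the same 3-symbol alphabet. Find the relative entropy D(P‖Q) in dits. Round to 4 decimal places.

D(P‖Q) = Σ p·log₁₀(p/q).
  0.217·log₁₀(0.217/0.469) = -0.07263
  0.230·log₁₀(0.230/0.250) = -0.00833
  0.553·log₁₀(0.553/0.281) = 0.16259
D(P‖Q) = 0.0816 dits.

0.0816 dits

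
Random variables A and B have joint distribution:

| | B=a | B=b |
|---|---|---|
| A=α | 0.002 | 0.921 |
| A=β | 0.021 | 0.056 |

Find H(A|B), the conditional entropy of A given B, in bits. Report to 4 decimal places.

Marginals: p(A) = (0.9230, 0.0770), p(B) = (0.0230, 0.9770).
H(A|B) = Σ p(B) · H(A|B=·).
  B=a: p=0.0230, H(A|B=a) = 0.4262
  B=b: p=0.9770, H(A|B=b) = 0.3167
Weighted sum = 0.3192 bits.

0.3192 bits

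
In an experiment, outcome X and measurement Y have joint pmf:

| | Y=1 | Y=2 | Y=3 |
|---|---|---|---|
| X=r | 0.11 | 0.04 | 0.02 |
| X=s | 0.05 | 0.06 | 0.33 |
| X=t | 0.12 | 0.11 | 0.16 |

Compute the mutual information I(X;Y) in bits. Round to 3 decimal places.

0.191 bits

Marginals: p(X) = (0.1700, 0.4400, 0.3900), p(Y) = (0.2800, 0.2100, 0.5100).
I(X;Y) = H(X) + H(Y) − H(X,Y).
H(X) = 1.4855, H(Y) = 1.4825, H(X,Y) = 2.7767.
I(X;Y) = 1.4855 + 1.4825 − 2.7767 = 0.191 bits.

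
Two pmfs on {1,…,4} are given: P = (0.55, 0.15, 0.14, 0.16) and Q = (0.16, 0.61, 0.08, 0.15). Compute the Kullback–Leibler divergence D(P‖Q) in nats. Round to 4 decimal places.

D(P‖Q) = Σ p·ln(p/q).
  0.55·ln(0.55/0.16) = 0.67911
  0.15·ln(0.15/0.61) = -0.21042
  0.14·ln(0.14/0.08) = 0.07835
  0.16·ln(0.16/0.15) = 0.01033
D(P‖Q) = 0.5574 nats.

0.5574 nats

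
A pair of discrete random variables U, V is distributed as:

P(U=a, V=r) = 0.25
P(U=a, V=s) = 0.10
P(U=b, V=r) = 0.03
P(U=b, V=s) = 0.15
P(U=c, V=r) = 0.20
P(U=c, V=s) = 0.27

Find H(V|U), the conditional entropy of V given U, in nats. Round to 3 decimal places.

0.611 nats

Marginals: p(U) = (0.3500, 0.1800, 0.4700), p(V) = (0.4800, 0.5200).
H(V|U) = Σ p(U) · H(V|U=·).
  U=a: p=0.3500, H(V|U=a) = 0.5983
  U=b: p=0.1800, H(V|U=b) = 0.4506
  U=c: p=0.4700, H(V|U=c) = 0.6820
Weighted sum = 0.611 nats.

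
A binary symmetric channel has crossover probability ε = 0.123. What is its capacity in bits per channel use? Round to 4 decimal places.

0.4621 bits

Binary symmetric channel: C = 1 − h₂(ε) where h₂ is the binary entropy function.
h₂(0.123) = −0.123·log₂0.123 − 0.877·log₂0.877 = 0.5379.
C = 1 − 0.5379 = 0.4621 bits per channel use.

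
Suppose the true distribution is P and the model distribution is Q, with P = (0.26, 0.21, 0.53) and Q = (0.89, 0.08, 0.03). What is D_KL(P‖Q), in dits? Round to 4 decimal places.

D(P‖Q) = Σ p·log₁₀(p/q).
  0.26·log₁₀(0.26/0.89) = -0.13895
  0.21·log₁₀(0.21/0.08) = 0.08802
  0.53·log₁₀(0.53/0.03) = 0.66099
D(P‖Q) = 0.6101 dits.

0.6101 dits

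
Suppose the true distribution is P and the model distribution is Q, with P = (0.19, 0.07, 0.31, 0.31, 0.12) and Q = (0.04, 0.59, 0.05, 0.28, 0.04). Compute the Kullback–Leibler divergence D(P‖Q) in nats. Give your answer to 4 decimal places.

0.8758 nats

D(P‖Q) = Σ p·ln(p/q).
  0.19·ln(0.19/0.04) = 0.29605
  0.07·ln(0.07/0.59) = -0.14921
  0.31·ln(0.31/0.05) = 0.56561
  0.31·ln(0.31/0.28) = 0.03155
  0.12·ln(0.12/0.04) = 0.13183
D(P‖Q) = 0.8758 nats.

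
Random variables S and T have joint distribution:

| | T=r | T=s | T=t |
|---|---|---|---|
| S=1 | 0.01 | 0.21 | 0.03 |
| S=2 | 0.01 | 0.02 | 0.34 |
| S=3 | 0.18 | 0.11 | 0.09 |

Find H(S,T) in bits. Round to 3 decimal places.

2.508 bits

H(S,T) = −Σ p(x,y)·log₂ p(x,y) over all 9 cells.
  cell (1,r): −0.01·log₂0.01 = 0.0664
  cell (1,s): −0.21·log₂0.21 = 0.4728
  cell (1,t): −0.03·log₂0.03 = 0.1518
  cell (2,r): −0.01·log₂0.01 = 0.0664
  cell (2,s): −0.02·log₂0.02 = 0.1129
  cell (2,t): −0.34·log₂0.34 = 0.5292
  cell (3,r): −0.18·log₂0.18 = 0.4453
  cell (3,s): −0.11·log₂0.11 = 0.3503
  cell (3,t): −0.09·log₂0.09 = 0.3127
Sum = 2.508 bits.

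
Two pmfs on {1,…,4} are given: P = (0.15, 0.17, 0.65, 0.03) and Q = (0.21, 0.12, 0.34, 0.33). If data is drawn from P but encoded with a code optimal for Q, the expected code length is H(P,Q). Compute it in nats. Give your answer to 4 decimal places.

1.3290 nats

H(P,Q) = −Σ p·ln q.
  −0.15·ln(0.21) = 0.23410
  −0.17·ln(0.12) = 0.36044
  −0.65·ln(0.34) = 0.70123
  −0.03·ln(0.33) = 0.03326
H(P,Q) = 1.3290 nats.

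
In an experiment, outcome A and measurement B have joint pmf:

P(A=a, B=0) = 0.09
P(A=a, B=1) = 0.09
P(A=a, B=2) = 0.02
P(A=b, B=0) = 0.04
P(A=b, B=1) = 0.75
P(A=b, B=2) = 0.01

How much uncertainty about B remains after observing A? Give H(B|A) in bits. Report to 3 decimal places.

0.580 bits

Marginals: p(A) = (0.2000, 0.8000), p(B) = (0.1300, 0.8400, 0.0300).
H(B|A) = Σ p(A) · H(B|A=·).
  A=a: p=0.2000, H(B|A=a) = 1.3690
  A=b: p=0.8000, H(B|A=b) = 0.3824
Weighted sum = 0.580 bits.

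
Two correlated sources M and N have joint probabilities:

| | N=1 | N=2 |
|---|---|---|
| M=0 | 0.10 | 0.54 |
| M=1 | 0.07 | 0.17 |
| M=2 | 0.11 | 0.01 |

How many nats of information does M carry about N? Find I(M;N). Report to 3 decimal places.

0.136 nats

Marginals: p(M) = (0.6400, 0.2400, 0.1200), p(N) = (0.2800, 0.7200).
I(M;N) = H(M) + H(N) − H(M,N).
H(M) = 0.8826, H(N) = 0.5930, H(M,N) = 1.3392.
I(M;N) = 0.8826 + 0.5930 − 1.3392 = 0.136 nats.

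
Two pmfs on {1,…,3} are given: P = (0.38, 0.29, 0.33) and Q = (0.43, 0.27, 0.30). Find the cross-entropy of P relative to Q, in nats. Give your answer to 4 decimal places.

1.0977 nats

H(P,Q) = −Σ p·ln q.
  −0.38·ln(0.43) = 0.32071
  −0.29·ln(0.27) = 0.37971
  −0.33·ln(0.30) = 0.39731
H(P,Q) = 1.0977 nats.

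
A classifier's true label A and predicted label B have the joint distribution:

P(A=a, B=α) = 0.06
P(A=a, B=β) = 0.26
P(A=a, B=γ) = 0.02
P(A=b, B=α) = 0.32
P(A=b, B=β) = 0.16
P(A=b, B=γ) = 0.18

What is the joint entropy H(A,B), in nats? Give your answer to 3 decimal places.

H(A,B) = −Σ p(x,y)·ln p(x,y) over all 6 cells.
  cell (a,α): −0.06·ln0.06 = 0.1688
  cell (a,β): −0.26·ln0.26 = 0.3502
  cell (a,γ): −0.02·ln0.02 = 0.0782
  cell (b,α): −0.32·ln0.32 = 0.3646
  cell (b,β): −0.16·ln0.16 = 0.2932
  cell (b,γ): −0.18·ln0.18 = 0.3087
Sum = 1.564 nats.

1.564 nats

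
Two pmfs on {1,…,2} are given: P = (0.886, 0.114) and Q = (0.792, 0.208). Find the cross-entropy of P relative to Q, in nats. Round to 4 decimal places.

H(P,Q) = −Σ p·ln q.
  −0.886·ln(0.792) = 0.20661
  −0.114·ln(0.208) = 0.17900
H(P,Q) = 0.3856 nats.

0.3856 nats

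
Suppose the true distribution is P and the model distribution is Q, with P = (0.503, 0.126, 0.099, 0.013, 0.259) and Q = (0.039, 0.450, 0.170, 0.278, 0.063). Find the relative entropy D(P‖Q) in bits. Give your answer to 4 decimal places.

2.0177 bits

D(P‖Q) = Σ p·log₂(p/q).
  0.503·log₂(0.503/0.039) = 1.85557
  0.126·log₂(0.126/0.450) = -0.23140
  0.099·log₂(0.099/0.170) = -0.07722
  0.013·log₂(0.013/0.278) = -0.05744
  0.259·log₂(0.259/0.063) = 0.52824
D(P‖Q) = 2.0177 bits.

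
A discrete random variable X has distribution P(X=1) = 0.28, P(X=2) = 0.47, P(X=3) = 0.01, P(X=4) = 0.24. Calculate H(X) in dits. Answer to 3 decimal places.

H(X) = −Σ p·log₁₀ p.
  −(0.28)·log₁₀(0.28) = 0.1548
  −(0.47)·log₁₀(0.47) = 0.1541
  −(0.01)·log₁₀(0.01) = 0.0200
  −(0.24)·log₁₀(0.24) = 0.1487
Sum: 0.1548 + 0.1541 + 0.0200 + 0.1487 = 0.478 dits.

0.478 dits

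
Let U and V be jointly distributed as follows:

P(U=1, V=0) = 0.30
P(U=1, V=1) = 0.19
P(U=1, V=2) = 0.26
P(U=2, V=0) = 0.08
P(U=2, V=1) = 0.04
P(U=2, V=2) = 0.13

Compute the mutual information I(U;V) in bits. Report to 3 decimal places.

Marginals: p(U) = (0.7500, 0.2500), p(V) = (0.3800, 0.2300, 0.3900).
I(U;V) = Σ p(x,y)·log₂[p(x,y)/(p(x)p(y))].
  (1,0): 0.30·log₂(1.0526) = 0.0222
  (1,1): 0.19·log₂(1.1014) = 0.0265
  (1,2): 0.26·log₂(0.8889) = -0.0442
  (2,0): 0.08·log₂(0.8421) = -0.0198
  (2,1): 0.04·log₂(0.6957) = -0.0209
  (2,2): 0.13·log₂(1.3333) = 0.0540
Sum = 0.018 bits.

0.018 bits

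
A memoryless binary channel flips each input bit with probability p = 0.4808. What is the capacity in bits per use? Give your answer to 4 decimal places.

0.0011 bits

Binary symmetric channel: C = 1 − h₂(ε) where h₂ is the binary entropy function.
h₂(0.4808) = −0.4808·log₂0.4808 − 0.5192·log₂0.5192 = 0.9989.
C = 1 − 0.9989 = 0.0011 bits per channel use.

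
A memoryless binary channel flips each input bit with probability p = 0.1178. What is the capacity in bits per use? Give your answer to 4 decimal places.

Binary symmetric channel: C = 1 − h₂(ε) where h₂ is the binary entropy function.
h₂(0.1178) = −0.1178·log₂0.1178 − 0.8822·log₂0.8822 = 0.5230.
C = 1 − 0.5230 = 0.4770 bits per channel use.

0.4770 bits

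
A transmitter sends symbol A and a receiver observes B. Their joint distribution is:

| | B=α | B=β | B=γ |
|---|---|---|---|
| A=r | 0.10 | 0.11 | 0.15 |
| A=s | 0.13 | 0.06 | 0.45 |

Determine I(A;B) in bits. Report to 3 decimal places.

0.070 bits

Marginals: p(A) = (0.3600, 0.6400), p(B) = (0.2300, 0.1700, 0.6000).
I(A;B) = H(A) + H(B) − H(A,B).
H(A) = 0.9427, H(B) = 1.3644, H(A,B) = 2.2376.
I(A;B) = 0.9427 + 1.3644 − 2.2376 = 0.070 bits.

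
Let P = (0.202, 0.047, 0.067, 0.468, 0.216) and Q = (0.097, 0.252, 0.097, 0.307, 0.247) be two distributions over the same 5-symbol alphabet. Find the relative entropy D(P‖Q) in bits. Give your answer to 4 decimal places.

0.3070 bits

D(P‖Q) = Σ p·log₂(p/q).
  0.202·log₂(0.202/0.097) = 0.21378
  0.047·log₂(0.047/0.252) = -0.11387
  0.067·log₂(0.067/0.097) = -0.03577
  0.468·log₂(0.468/0.307) = 0.28467
  0.216·log₂(0.216/0.247) = -0.04179
D(P‖Q) = 0.3070 bits.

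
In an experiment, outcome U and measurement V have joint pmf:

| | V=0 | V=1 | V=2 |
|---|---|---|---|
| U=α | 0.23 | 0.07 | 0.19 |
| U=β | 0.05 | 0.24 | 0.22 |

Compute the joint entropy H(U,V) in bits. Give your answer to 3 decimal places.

2.402 bits

H(U,V) = −Σ p(x,y)·log₂ p(x,y) over all 6 cells.
  cell (α,0): −0.23·log₂0.23 = 0.4877
  cell (α,1): −0.07·log₂0.07 = 0.2686
  cell (α,2): −0.19·log₂0.19 = 0.4552
  cell (β,0): −0.05·log₂0.05 = 0.2161
  cell (β,1): −0.24·log₂0.24 = 0.4941
  cell (β,2): −0.22·log₂0.22 = 0.4806
Sum = 2.402 bits.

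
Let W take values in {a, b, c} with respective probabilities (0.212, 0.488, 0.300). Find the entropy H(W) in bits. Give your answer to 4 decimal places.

H(W) = −Σ p·log₂ p.
  −(0.212)·log₂(0.212) = 0.47443
  −(0.488)·log₂(0.488) = 0.50510
  −(0.300)·log₂(0.300) = 0.52109
Sum: 0.47443 + 0.50510 + 0.52109 = 1.5006 bits.

1.5006 bits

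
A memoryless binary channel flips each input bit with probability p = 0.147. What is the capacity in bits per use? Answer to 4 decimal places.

Binary symmetric channel: C = 1 − h₂(ε) where h₂ is the binary entropy function.
h₂(0.147) = −0.147·log₂0.147 − 0.853·log₂0.853 = 0.6023.
C = 1 − 0.6023 = 0.3977 bits per channel use.

0.3977 bits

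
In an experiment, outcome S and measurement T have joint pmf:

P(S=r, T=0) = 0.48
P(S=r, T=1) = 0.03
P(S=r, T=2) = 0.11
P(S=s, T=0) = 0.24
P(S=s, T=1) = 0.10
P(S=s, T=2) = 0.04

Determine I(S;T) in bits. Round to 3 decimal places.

Marginals: p(S) = (0.6200, 0.3800), p(T) = (0.7200, 0.1300, 0.1500).
I(S;T) = Σ p(x,y)·log₂[p(x,y)/(p(x)p(y))].
  (r,0): 0.48·log₂(1.0753) = 0.0503
  (r,1): 0.03·log₂(0.3722) = -0.0428
  (r,2): 0.11·log₂(1.1828) = 0.0266
  (s,0): 0.24·log₂(0.8772) = -0.0454
  (s,1): 0.10·log₂(2.0243) = 0.1017
  (s,2): 0.04·log₂(0.7018) = -0.0204
Sum = 0.070 bits.

0.070 bits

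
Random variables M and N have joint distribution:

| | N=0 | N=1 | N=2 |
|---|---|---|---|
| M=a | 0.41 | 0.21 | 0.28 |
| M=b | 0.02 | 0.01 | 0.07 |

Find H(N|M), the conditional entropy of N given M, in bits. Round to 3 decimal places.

Marginals: p(M) = (0.9000, 0.1000), p(N) = (0.4300, 0.2200, 0.3500).
H(N|M) = Σ p(M) · H(N|M=·).
  M=a: p=0.9000, H(N|M=a) = 1.5307
  M=b: p=0.1000, H(N|M=b) = 1.1568
Weighted sum = 1.493 bits.

1.493 bits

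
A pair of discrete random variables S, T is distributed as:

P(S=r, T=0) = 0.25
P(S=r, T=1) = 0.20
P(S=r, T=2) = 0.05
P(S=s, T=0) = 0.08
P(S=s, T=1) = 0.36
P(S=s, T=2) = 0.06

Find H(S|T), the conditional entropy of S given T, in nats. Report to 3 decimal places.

0.624 nats

Marginals: p(S) = (0.5000, 0.5000), p(T) = (0.3300, 0.5600, 0.1100).
H(S|T) = Σ p(T) · H(S|T=·).
  T=0: p=0.3300, H(S|T=0) = 0.5539
  T=1: p=0.5600, H(S|T=1) = 0.6518
  T=2: p=0.1100, H(S|T=2) = 0.6890
Weighted sum = 0.624 nats.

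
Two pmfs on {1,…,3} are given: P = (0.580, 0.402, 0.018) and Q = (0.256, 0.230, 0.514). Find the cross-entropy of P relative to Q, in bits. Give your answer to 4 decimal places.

2.0098 bits

H(P,Q) = −Σ p·log₂ q.
  −0.580·log₂(0.256) = 1.14015
  −0.402·log₂(0.230) = 0.85236
  −0.018·log₂(0.514) = 0.01728
H(P,Q) = 2.0098 bits.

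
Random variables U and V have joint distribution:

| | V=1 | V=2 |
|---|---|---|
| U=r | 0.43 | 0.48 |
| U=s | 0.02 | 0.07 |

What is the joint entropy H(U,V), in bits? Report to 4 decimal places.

1.4133 bits

H(U,V) = −Σ p(x,y)·log₂ p(x,y) over all 4 cells.
  cell (r,1): −0.43·log₂0.43 = 0.52356
  cell (r,2): −0.48·log₂0.48 = 0.50827
  cell (s,1): −0.02·log₂0.02 = 0.11288
  cell (s,2): −0.07·log₂0.07 = 0.26856
Sum = 1.4133 bits.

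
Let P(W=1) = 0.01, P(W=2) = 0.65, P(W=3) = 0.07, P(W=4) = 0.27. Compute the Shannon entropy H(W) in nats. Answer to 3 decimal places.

0.866 nats

H(W) = −Σ p·ln p.
  −(0.01)·ln(0.01) = 0.0461
  −(0.65)·ln(0.65) = 0.2800
  −(0.07)·ln(0.07) = 0.1861
  −(0.27)·ln(0.27) = 0.3535
Sum: 0.0461 + 0.2800 + 0.1861 + 0.3535 = 0.866 nats.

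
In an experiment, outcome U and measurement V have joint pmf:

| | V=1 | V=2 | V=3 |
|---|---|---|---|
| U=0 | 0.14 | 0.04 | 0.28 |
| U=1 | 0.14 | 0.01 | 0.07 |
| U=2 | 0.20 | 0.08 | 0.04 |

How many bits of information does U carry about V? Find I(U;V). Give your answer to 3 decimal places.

Marginals: p(U) = (0.4600, 0.2200, 0.3200), p(V) = (0.4800, 0.1300, 0.3900).
I(U;V) = Σ p(x,y)·log₂[p(x,y)/(p(x)p(y))].
  (0,1): 0.14·log₂(0.6341) = -0.0920
  (0,2): 0.04·log₂(0.6689) = -0.0232
  (0,3): 0.28·log₂(1.5608) = 0.1798
  (1,1): 0.14·log₂(1.3258) = 0.0570
  (1,2): 0.01·log₂(0.3497) = -0.0152
  (1,3): 0.07·log₂(0.8159) = -0.0206
  (2,1): 0.20·log₂(1.3021) = 0.0762
  (2,2): 0.08·log₂(1.9231) = 0.0755
  (2,3): 0.04·log₂(0.3205) = -0.0657
Sum = 0.172 bits.

0.172 bits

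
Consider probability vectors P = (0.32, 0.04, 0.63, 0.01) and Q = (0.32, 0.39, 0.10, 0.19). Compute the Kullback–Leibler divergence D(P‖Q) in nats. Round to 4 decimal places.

D(P‖Q) = Σ p·ln(p/q).
  0.32·ln(0.32/0.32) = 0.00000
  0.04·ln(0.04/0.39) = -0.09109
  0.63·ln(0.63/0.10) = 1.15955
  0.01·ln(0.01/0.19) = -0.02944
D(P‖Q) = 1.0390 nats.

1.0390 nats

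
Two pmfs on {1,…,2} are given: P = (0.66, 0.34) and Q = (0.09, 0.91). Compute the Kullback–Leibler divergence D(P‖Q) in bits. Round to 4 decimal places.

1.4142 bits

D(P‖Q) = Σ p·log₂(p/q).
  0.66·log₂(0.66/0.09) = 1.89715
  0.34·log₂(0.34/0.91) = -0.48291
D(P‖Q) = 1.4142 bits.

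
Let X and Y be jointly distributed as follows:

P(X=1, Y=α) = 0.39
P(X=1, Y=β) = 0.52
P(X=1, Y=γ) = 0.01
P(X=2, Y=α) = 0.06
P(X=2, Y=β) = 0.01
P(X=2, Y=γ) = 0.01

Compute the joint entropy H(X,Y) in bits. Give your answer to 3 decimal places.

H(X,Y) = −Σ p(x,y)·log₂ p(x,y) over all 6 cells.
  cell (1,α): −0.39·log₂0.39 = 0.5298
  cell (1,β): −0.52·log₂0.52 = 0.4906
  cell (1,γ): −0.01·log₂0.01 = 0.0664
  cell (2,α): −0.06·log₂0.06 = 0.2435
  cell (2,β): −0.01·log₂0.01 = 0.0664
  cell (2,γ): −0.01·log₂0.01 = 0.0664
Sum = 1.463 bits.

1.463 bits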